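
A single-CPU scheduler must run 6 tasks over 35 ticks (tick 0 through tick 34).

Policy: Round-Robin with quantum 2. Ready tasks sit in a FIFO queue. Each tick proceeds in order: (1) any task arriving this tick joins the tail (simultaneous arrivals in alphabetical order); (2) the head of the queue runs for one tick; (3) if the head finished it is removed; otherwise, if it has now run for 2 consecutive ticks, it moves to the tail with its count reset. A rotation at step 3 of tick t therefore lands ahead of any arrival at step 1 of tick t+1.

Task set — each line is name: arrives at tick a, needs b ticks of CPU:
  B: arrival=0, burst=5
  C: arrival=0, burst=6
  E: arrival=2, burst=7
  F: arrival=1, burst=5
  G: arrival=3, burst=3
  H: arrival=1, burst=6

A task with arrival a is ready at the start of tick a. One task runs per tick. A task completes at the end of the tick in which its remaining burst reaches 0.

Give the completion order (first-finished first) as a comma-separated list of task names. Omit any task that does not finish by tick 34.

completion order = B, G, C, F, H, E

t=0: queue=[B,C] q_used=0 → run B
t=1: queue=[B,C,F,H] q_used=1 → run B
t=2: queue=[C,F,H,B,E] q_used=0 → run C
t=3: queue=[C,F,H,B,E,G] q_used=1 → run C
t=4: queue=[F,H,B,E,G,C] q_used=0 → run F
t=5: queue=[F,H,B,E,G,C] q_used=1 → run F
t=6: queue=[H,B,E,G,C,F] q_used=0 → run H
t=7: queue=[H,B,E,G,C,F] q_used=1 → run H
t=8: queue=[B,E,G,C,F,H] q_used=0 → run B
t=9: queue=[B,E,G,C,F,H] q_used=1 → run B
t=10: queue=[E,G,C,F,H,B] q_used=0 → run E
t=11: queue=[E,G,C,F,H,B] q_used=1 → run E
t=12: queue=[G,C,F,H,B,E] q_used=0 → run G
t=13: queue=[G,C,F,H,B,E] q_used=1 → run G
t=14: queue=[C,F,H,B,E,G] q_used=0 → run C
t=15: queue=[C,F,H,B,E,G] q_used=1 → run C
t=16: queue=[F,H,B,E,G,C] q_used=0 → run F
t=17: queue=[F,H,B,E,G,C] q_used=1 → run F
t=18: queue=[H,B,E,G,C,F] q_used=0 → run H
t=19: queue=[H,B,E,G,C,F] q_used=1 → run H
t=20: queue=[B,E,G,C,F,H] q_used=0 → run B
t=21: queue=[E,G,C,F,H] q_used=0 → run E
t=22: queue=[E,G,C,F,H] q_used=1 → run E
t=23: queue=[G,C,F,H,E] q_used=0 → run G
t=24: queue=[C,F,H,E] q_used=0 → run C
t=25: queue=[C,F,H,E] q_used=1 → run C
t=26: queue=[F,H,E] q_used=0 → run F
t=27: queue=[H,E] q_used=0 → run H
t=28: queue=[H,E] q_used=1 → run H
t=29: queue=[E] q_used=0 → run E
t=30: queue=[E] q_used=1 → run E
t=31: queue=[E] q_used=0 → run E
t=32: (idle)
t=33: (idle)
t=34: (idle)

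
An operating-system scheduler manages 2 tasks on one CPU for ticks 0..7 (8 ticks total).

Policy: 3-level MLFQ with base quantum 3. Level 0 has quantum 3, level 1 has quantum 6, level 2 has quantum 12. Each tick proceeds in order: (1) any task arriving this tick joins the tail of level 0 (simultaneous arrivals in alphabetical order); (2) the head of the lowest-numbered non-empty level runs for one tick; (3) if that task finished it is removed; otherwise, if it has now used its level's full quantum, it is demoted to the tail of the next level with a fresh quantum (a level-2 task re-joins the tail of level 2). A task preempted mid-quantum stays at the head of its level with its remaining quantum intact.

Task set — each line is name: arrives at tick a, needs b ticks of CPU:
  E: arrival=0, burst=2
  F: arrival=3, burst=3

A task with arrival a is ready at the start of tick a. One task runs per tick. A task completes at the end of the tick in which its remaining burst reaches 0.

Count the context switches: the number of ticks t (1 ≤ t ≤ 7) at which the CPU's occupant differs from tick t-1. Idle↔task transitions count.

t=0: L0/L1/L2 = E/-/- → run E
t=1: L0/L1/L2 = E/-/- → run E
t=2: (idle)
t=3: L0/L1/L2 = F/-/- → run F
t=4: L0/L1/L2 = F/-/- → run F
t=5: L0/L1/L2 = F/-/- → run F
t=6: (idle)
t=7: (idle)

context switches = 3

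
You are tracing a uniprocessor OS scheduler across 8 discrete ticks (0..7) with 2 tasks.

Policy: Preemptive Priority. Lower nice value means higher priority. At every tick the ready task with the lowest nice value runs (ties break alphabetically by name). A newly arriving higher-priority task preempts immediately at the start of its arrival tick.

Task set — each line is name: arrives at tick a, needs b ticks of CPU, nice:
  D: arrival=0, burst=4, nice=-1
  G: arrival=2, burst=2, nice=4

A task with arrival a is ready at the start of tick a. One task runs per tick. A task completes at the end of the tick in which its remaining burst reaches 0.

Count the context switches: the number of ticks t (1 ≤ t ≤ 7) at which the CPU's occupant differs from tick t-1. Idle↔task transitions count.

context switches = 2

t=0: ready={D} → run D
t=1: ready={D} → run D
t=2: ready={D,G} → run D
t=3: ready={D,G} → run D
t=4: ready={G} → run G
t=5: ready={G} → run G
t=6: (idle)
t=7: (idle)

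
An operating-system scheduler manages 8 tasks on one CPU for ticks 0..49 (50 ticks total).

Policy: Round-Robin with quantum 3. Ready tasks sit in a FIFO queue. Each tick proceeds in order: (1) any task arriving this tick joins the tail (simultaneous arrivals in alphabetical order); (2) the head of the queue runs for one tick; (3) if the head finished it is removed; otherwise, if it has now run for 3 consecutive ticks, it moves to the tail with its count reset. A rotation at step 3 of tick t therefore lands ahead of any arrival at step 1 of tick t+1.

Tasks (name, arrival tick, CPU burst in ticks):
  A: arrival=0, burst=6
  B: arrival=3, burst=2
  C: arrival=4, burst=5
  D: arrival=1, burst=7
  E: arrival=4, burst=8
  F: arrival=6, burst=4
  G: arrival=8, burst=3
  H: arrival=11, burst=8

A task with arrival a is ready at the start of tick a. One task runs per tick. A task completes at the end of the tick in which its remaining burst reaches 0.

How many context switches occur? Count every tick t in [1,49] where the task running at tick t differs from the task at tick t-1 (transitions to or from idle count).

t=0: queue=[A] q_used=0 → run A
t=1: queue=[A,D] q_used=1 → run A
t=2: queue=[A,D] q_used=2 → run A
t=3: queue=[D,A,B] q_used=0 → run D
t=4: queue=[D,A,B,C,E] q_used=1 → run D
t=5: queue=[D,A,B,C,E] q_used=2 → run D
t=6: queue=[A,B,C,E,D,F] q_used=0 → run A
t=7: queue=[A,B,C,E,D,F] q_used=1 → run A
t=8: queue=[A,B,C,E,D,F,G] q_used=2 → run A
t=9: queue=[B,C,E,D,F,G] q_used=0 → run B
t=10: queue=[B,C,E,D,F,G] q_used=1 → run B
t=11: queue=[C,E,D,F,G,H] q_used=0 → run C
t=12: queue=[C,E,D,F,G,H] q_used=1 → run C
t=13: queue=[C,E,D,F,G,H] q_used=2 → run C
t=14: queue=[E,D,F,G,H,C] q_used=0 → run E
t=15: queue=[E,D,F,G,H,C] q_used=1 → run E
t=16: queue=[E,D,F,G,H,C] q_used=2 → run E
t=17: queue=[D,F,G,H,C,E] q_used=0 → run D
t=18: queue=[D,F,G,H,C,E] q_used=1 → run D
t=19: queue=[D,F,G,H,C,E] q_used=2 → run D
t=20: queue=[F,G,H,C,E,D] q_used=0 → run F
t=21: queue=[F,G,H,C,E,D] q_used=1 → run F
t=22: queue=[F,G,H,C,E,D] q_used=2 → run F
t=23: queue=[G,H,C,E,D,F] q_used=0 → run G
t=24: queue=[G,H,C,E,D,F] q_used=1 → run G
t=25: queue=[G,H,C,E,D,F] q_used=2 → run G
t=26: queue=[H,C,E,D,F] q_used=0 → run H
t=27: queue=[H,C,E,D,F] q_used=1 → run H
t=28: queue=[H,C,E,D,F] q_used=2 → run H
t=29: queue=[C,E,D,F,H] q_used=0 → run C
t=30: queue=[C,E,D,F,H] q_used=1 → run C
t=31: queue=[E,D,F,H] q_used=0 → run E
t=32: queue=[E,D,F,H] q_used=1 → run E
t=33: queue=[E,D,F,H] q_used=2 → run E
t=34: queue=[D,F,H,E] q_used=0 → run D
t=35: queue=[F,H,E] q_used=0 → run F
t=36: queue=[H,E] q_used=0 → run H
t=37: queue=[H,E] q_used=1 → run H
t=38: queue=[H,E] q_used=2 → run H
t=39: queue=[E,H] q_used=0 → run E
t=40: queue=[E,H] q_used=1 → run E
t=41: queue=[H] q_used=0 → run H
t=42: queue=[H] q_used=1 → run H
t=43: (idle)
t=44: (idle)
t=45: (idle)
t=46: (idle)
t=47: (idle)
t=48: (idle)
t=49: (idle)

context switches = 17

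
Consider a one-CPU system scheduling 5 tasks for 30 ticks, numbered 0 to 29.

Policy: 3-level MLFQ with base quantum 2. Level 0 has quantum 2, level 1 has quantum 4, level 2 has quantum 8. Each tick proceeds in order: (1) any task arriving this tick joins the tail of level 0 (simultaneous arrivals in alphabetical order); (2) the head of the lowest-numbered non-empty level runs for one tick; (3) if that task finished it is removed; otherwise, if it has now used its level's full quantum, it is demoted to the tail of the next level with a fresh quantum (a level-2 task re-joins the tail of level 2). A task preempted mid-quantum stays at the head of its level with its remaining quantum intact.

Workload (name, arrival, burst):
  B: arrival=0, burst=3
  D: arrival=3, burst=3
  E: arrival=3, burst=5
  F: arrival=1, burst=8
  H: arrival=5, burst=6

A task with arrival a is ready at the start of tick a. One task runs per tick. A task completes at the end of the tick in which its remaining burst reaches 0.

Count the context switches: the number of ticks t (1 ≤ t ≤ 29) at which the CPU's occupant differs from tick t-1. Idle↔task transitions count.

t=0: L0/L1/L2 = B/-/- → run B
t=1: L0/L1/L2 = BF/-/- → run B
t=2: L0/L1/L2 = F/B/- → run F
t=3: L0/L1/L2 = FDE/B/- → run F
t=4: L0/L1/L2 = DE/BF/- → run D
t=5: L0/L1/L2 = DEH/BF/- → run D
t=6: L0/L1/L2 = EH/BFD/- → run E
t=7: L0/L1/L2 = EH/BFD/- → run E
t=8: L0/L1/L2 = H/BFDE/- → run H
t=9: L0/L1/L2 = H/BFDE/- → run H
t=10: L0/L1/L2 = -/BFDEH/- → run B
t=11: L0/L1/L2 = -/FDEH/- → run F
t=12: L0/L1/L2 = -/FDEH/- → run F
t=13: L0/L1/L2 = -/FDEH/- → run F
t=14: L0/L1/L2 = -/FDEH/- → run F
t=15: L0/L1/L2 = -/DEH/F → run D
t=16: L0/L1/L2 = -/EH/F → run E
t=17: L0/L1/L2 = -/EH/F → run E
t=18: L0/L1/L2 = -/EH/F → run E
t=19: L0/L1/L2 = -/H/F → run H
t=20: L0/L1/L2 = -/H/F → run H
t=21: L0/L1/L2 = -/H/F → run H
t=22: L0/L1/L2 = -/H/F → run H
t=23: L0/L1/L2 = -/-/F → run F
t=24: L0/L1/L2 = -/-/F → run F
t=25: (idle)
t=26: (idle)
t=27: (idle)
t=28: (idle)
t=29: (idle)

context switches = 11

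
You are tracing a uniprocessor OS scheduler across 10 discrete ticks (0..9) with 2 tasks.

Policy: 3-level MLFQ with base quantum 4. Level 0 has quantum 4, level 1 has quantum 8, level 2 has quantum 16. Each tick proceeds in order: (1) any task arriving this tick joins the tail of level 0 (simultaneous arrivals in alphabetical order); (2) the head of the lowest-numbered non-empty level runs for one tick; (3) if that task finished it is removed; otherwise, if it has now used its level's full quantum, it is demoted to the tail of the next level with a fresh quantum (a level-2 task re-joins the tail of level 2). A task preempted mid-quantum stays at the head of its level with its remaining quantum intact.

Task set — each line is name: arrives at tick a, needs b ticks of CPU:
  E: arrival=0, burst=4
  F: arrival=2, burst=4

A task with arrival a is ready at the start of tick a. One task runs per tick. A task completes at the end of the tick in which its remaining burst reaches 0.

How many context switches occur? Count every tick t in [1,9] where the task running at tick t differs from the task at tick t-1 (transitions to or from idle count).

context switches = 2

t=0: L0/L1/L2 = E/-/- → run E
t=1: L0/L1/L2 = E/-/- → run E
t=2: L0/L1/L2 = EF/-/- → run E
t=3: L0/L1/L2 = EF/-/- → run E
t=4: L0/L1/L2 = F/-/- → run F
t=5: L0/L1/L2 = F/-/- → run F
t=6: L0/L1/L2 = F/-/- → run F
t=7: L0/L1/L2 = F/-/- → run F
t=8: (idle)
t=9: (idle)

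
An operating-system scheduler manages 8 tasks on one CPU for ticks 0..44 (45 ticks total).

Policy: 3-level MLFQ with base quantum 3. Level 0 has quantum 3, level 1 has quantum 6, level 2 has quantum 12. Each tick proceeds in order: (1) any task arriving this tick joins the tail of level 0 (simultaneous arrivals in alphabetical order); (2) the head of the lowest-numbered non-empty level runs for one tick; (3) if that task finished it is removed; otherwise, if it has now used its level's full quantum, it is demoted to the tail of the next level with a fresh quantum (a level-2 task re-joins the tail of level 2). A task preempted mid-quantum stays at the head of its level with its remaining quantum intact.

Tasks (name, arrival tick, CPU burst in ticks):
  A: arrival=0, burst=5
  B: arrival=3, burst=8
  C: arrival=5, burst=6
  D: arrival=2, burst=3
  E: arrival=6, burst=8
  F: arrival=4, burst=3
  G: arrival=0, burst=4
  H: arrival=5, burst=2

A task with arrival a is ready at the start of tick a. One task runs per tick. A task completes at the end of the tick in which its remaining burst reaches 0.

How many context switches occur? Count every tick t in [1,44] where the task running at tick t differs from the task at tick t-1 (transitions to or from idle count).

context switches = 13

t=0: L0/L1/L2 = AG/-/- → run A
t=1: L0/L1/L2 = AG/-/- → run A
t=2: L0/L1/L2 = AGD/-/- → run A
t=3: L0/L1/L2 = GDB/A/- → run G
t=4: L0/L1/L2 = GDBF/A/- → run G
t=5: L0/L1/L2 = GDBFCH/A/- → run G
t=6: L0/L1/L2 = DBFCHE/AG/- → run D
t=7: L0/L1/L2 = DBFCHE/AG/- → run D
t=8: L0/L1/L2 = DBFCHE/AG/- → run D
t=9: L0/L1/L2 = BFCHE/AG/- → run B
t=10: L0/L1/L2 = BFCHE/AG/- → run B
t=11: L0/L1/L2 = BFCHE/AG/- → run B
t=12: L0/L1/L2 = FCHE/AGB/- → run F
t=13: L0/L1/L2 = FCHE/AGB/- → run F
t=14: L0/L1/L2 = FCHE/AGB/- → run F
t=15: L0/L1/L2 = CHE/AGB/- → run C
t=16: L0/L1/L2 = CHE/AGB/- → run C
t=17: L0/L1/L2 = CHE/AGB/- → run C
t=18: L0/L1/L2 = HE/AGBC/- → run H
t=19: L0/L1/L2 = HE/AGBC/- → run H
t=20: L0/L1/L2 = E/AGBC/- → run E
t=21: L0/L1/L2 = E/AGBC/- → run E
t=22: L0/L1/L2 = E/AGBC/- → run E
t=23: L0/L1/L2 = -/AGBCE/- → run A
t=24: L0/L1/L2 = -/AGBCE/- → run A
t=25: L0/L1/L2 = -/GBCE/- → run G
t=26: L0/L1/L2 = -/BCE/- → run B
t=27: L0/L1/L2 = -/BCE/- → run B
t=28: L0/L1/L2 = -/BCE/- → run B
t=29: L0/L1/L2 = -/BCE/- → run B
t=30: L0/L1/L2 = -/BCE/- → run B
t=31: L0/L1/L2 = -/CE/- → run C
t=32: L0/L1/L2 = -/CE/- → run C
t=33: L0/L1/L2 = -/CE/- → run C
t=34: L0/L1/L2 = -/E/- → run E
t=35: L0/L1/L2 = -/E/- → run E
t=36: L0/L1/L2 = -/E/- → run E
t=37: L0/L1/L2 = -/E/- → run E
t=38: L0/L1/L2 = -/E/- → run E
t=39: (idle)
t=40: (idle)
t=41: (idle)
t=42: (idle)
t=43: (idle)
t=44: (idle)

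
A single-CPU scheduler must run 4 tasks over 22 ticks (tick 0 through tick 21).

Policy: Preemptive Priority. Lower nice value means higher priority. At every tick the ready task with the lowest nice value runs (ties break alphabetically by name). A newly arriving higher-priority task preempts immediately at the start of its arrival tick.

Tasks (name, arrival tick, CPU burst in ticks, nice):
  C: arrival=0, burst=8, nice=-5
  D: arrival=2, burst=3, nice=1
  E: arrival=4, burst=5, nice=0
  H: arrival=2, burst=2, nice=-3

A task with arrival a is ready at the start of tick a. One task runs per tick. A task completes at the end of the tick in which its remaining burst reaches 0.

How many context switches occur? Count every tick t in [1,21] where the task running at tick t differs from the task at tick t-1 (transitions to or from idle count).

t=0: ready={C} → run C
t=1: ready={C} → run C
t=2: ready={C,D,H} → run C
t=3: ready={C,D,H} → run C
t=4: ready={C,D,E,H} → run C
t=5: ready={C,D,E,H} → run C
t=6: ready={C,D,E,H} → run C
t=7: ready={C,D,E,H} → run C
t=8: ready={D,E,H} → run H
t=9: ready={D,E,H} → run H
t=10: ready={D,E} → run E
t=11: ready={D,E} → run E
t=12: ready={D,E} → run E
t=13: ready={D,E} → run E
t=14: ready={D,E} → run E
t=15: ready={D} → run D
t=16: ready={D} → run D
t=17: ready={D} → run D
t=18: (idle)
t=19: (idle)
t=20: (idle)
t=21: (idle)

context switches = 4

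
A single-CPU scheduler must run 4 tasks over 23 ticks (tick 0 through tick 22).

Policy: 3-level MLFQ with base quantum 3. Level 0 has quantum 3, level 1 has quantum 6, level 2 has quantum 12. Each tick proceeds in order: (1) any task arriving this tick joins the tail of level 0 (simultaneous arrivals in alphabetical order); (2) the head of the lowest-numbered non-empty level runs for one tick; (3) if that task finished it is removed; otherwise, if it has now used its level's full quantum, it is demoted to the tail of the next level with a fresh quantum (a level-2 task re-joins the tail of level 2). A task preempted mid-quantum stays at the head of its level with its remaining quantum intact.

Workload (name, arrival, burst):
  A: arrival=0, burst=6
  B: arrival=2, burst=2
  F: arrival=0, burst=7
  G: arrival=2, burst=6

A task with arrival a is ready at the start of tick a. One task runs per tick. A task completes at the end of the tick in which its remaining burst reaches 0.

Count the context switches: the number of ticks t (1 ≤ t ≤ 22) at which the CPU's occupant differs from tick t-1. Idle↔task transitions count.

context switches = 7

t=0: L0/L1/L2 = AF/-/- → run A
t=1: L0/L1/L2 = AF/-/- → run A
t=2: L0/L1/L2 = AFBG/-/- → run A
t=3: L0/L1/L2 = FBG/A/- → run F
t=4: L0/L1/L2 = FBG/A/- → run F
t=5: L0/L1/L2 = FBG/A/- → run F
t=6: L0/L1/L2 = BG/AF/- → run B
t=7: L0/L1/L2 = BG/AF/- → run B
t=8: L0/L1/L2 = G/AF/- → run G
t=9: L0/L1/L2 = G/AF/- → run G
t=10: L0/L1/L2 = G/AF/- → run G
t=11: L0/L1/L2 = -/AFG/- → run A
t=12: L0/L1/L2 = -/AFG/- → run A
t=13: L0/L1/L2 = -/AFG/- → run A
t=14: L0/L1/L2 = -/FG/- → run F
t=15: L0/L1/L2 = -/FG/- → run F
t=16: L0/L1/L2 = -/FG/- → run F
t=17: L0/L1/L2 = -/FG/- → run F
t=18: L0/L1/L2 = -/G/- → run G
t=19: L0/L1/L2 = -/G/- → run G
t=20: L0/L1/L2 = -/G/- → run G
t=21: (idle)
t=22: (idle)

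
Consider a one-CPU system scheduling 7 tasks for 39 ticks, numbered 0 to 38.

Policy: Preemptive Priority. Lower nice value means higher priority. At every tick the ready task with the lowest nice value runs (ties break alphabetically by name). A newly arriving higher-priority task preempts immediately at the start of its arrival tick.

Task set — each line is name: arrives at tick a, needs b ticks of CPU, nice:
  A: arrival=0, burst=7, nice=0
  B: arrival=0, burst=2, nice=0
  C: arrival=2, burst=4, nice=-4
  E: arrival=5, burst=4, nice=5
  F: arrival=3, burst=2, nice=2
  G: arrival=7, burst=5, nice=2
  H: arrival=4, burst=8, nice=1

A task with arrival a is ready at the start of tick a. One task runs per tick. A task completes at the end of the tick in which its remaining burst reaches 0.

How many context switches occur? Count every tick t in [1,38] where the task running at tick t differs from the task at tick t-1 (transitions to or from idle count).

t=0: ready={A,B} → run A
t=1: ready={A,B} → run A
t=2: ready={A,B,C} → run C
t=3: ready={A,B,C,F} → run C
t=4: ready={A,B,C,F,H} → run C
t=5: ready={A,B,C,E,F,H} → run C
t=6: ready={A,B,E,F,H} → run A
t=7: ready={A,B,E,F,G,H} → run A
t=8: ready={A,B,E,F,G,H} → run A
t=9: ready={A,B,E,F,G,H} → run A
t=10: ready={A,B,E,F,G,H} → run A
t=11: ready={B,E,F,G,H} → run B
t=12: ready={B,E,F,G,H} → run B
t=13: ready={E,F,G,H} → run H
t=14: ready={E,F,G,H} → run H
t=15: ready={E,F,G,H} → run H
t=16: ready={E,F,G,H} → run H
t=17: ready={E,F,G,H} → run H
t=18: ready={E,F,G,H} → run H
t=19: ready={E,F,G,H} → run H
t=20: ready={E,F,G,H} → run H
t=21: ready={E,F,G} → run F
t=22: ready={E,F,G} → run F
t=23: ready={E,G} → run G
t=24: ready={E,G} → run G
t=25: ready={E,G} → run G
t=26: ready={E,G} → run G
t=27: ready={E,G} → run G
t=28: ready={E} → run E
t=29: ready={E} → run E
t=30: ready={E} → run E
t=31: ready={E} → run E
t=32: (idle)
t=33: (idle)
t=34: (idle)
t=35: (idle)
t=36: (idle)
t=37: (idle)
t=38: (idle)

context switches = 8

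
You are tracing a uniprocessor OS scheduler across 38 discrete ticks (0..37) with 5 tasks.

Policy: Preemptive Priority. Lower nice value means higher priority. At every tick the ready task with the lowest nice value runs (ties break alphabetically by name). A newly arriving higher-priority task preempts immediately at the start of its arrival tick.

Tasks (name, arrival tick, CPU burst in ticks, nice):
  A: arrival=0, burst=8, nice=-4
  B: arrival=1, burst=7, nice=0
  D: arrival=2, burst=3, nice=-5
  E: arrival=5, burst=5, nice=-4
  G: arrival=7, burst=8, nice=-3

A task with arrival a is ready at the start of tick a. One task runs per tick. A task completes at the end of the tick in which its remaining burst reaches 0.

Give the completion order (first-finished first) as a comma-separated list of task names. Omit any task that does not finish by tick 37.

t=0: ready={A} → run A
t=1: ready={A,B} → run A
t=2: ready={A,B,D} → run D
t=3: ready={A,B,D} → run D
t=4: ready={A,B,D} → run D
t=5: ready={A,B,E} → run A
t=6: ready={A,B,E} → run A
t=7: ready={A,B,E,G} → run A
t=8: ready={A,B,E,G} → run A
t=9: ready={A,B,E,G} → run A
t=10: ready={A,B,E,G} → run A
t=11: ready={B,E,G} → run E
t=12: ready={B,E,G} → run E
t=13: ready={B,E,G} → run E
t=14: ready={B,E,G} → run E
t=15: ready={B,E,G} → run E
t=16: ready={B,G} → run G
t=17: ready={B,G} → run G
t=18: ready={B,G} → run G
t=19: ready={B,G} → run G
t=20: ready={B,G} → run G
t=21: ready={B,G} → run G
t=22: ready={B,G} → run G
t=23: ready={B,G} → run G
t=24: ready={B} → run B
t=25: ready={B} → run B
t=26: ready={B} → run B
t=27: ready={B} → run B
t=28: ready={B} → run B
t=29: ready={B} → run B
t=30: ready={B} → run B
t=31: (idle)
t=32: (idle)
t=33: (idle)
t=34: (idle)
t=35: (idle)
t=36: (idle)
t=37: (idle)

completion order = D, A, E, G, B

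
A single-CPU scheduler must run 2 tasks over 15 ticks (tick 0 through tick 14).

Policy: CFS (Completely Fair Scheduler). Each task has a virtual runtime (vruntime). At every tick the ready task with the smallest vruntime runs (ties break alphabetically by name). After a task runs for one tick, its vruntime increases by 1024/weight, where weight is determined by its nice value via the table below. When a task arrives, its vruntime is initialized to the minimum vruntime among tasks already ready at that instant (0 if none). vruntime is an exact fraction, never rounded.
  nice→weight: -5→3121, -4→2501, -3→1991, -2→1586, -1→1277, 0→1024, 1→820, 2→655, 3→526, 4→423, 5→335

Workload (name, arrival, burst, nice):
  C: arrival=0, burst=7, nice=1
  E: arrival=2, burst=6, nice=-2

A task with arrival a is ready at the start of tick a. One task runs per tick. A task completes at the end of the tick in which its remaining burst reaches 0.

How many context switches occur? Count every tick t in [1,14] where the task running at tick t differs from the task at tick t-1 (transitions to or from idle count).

t=0: vr[C=0] → run C
t=1: vr[C=256/205] → run C
t=2: vr[C=512/205 E=512/205] → run C
t=3: vr[C=768/205 E=512/205] → run E
t=4: vr[C=768/205 E=510976/162565] → run E
t=5: vr[C=768/205 E=615936/162565] → run C
t=6: vr[C=1024/205 E=615936/162565] → run E
t=7: vr[C=1024/205 E=720896/162565] → run E
t=8: vr[C=1024/205 E=825856/162565] → run C
t=9: vr[C=256/41 E=825856/162565] → run E
t=10: vr[C=256/41 E=930816/162565] → run E
t=11: vr[C=256/41] → run C
t=12: vr[C=1536/205] → run C
t=13: (idle)
t=14: (idle)

context switches = 7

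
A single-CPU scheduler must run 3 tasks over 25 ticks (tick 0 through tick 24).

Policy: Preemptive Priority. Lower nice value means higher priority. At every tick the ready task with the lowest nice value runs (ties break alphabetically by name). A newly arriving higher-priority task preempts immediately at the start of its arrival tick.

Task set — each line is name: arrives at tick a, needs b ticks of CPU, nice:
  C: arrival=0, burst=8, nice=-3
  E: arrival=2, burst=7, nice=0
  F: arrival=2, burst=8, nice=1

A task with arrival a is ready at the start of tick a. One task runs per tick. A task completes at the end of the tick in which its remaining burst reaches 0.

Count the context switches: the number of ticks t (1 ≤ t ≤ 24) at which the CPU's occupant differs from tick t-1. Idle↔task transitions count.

context switches = 3

t=0: ready={C} → run C
t=1: ready={C} → run C
t=2: ready={C,E,F} → run C
t=3: ready={C,E,F} → run C
t=4: ready={C,E,F} → run C
t=5: ready={C,E,F} → run C
t=6: ready={C,E,F} → run C
t=7: ready={C,E,F} → run C
t=8: ready={E,F} → run E
t=9: ready={E,F} → run E
t=10: ready={E,F} → run E
t=11: ready={E,F} → run E
t=12: ready={E,F} → run E
t=13: ready={E,F} → run E
t=14: ready={E,F} → run E
t=15: ready={F} → run F
t=16: ready={F} → run F
t=17: ready={F} → run F
t=18: ready={F} → run F
t=19: ready={F} → run F
t=20: ready={F} → run F
t=21: ready={F} → run F
t=22: ready={F} → run F
t=23: (idle)
t=24: (idle)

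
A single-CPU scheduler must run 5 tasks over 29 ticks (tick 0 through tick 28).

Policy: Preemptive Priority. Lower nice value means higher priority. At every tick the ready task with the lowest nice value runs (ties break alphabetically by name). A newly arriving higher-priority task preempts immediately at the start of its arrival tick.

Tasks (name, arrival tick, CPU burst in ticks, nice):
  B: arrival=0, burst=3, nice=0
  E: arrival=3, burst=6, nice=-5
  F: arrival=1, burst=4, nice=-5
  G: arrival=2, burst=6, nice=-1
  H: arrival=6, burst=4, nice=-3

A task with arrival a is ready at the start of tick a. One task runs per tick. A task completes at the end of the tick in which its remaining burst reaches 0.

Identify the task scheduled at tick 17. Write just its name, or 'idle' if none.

t=0: ready={B} → run B
t=1: ready={B,F} → run F
t=2: ready={B,F,G} → run F
t=3: ready={B,E,F,G} → run E
t=4: ready={B,E,F,G} → run E
t=5: ready={B,E,F,G} → run E
t=6: ready={B,E,F,G,H} → run E
t=7: ready={B,E,F,G,H} → run E
t=8: ready={B,E,F,G,H} → run E
t=9: ready={B,F,G,H} → run F
t=10: ready={B,F,G,H} → run F
t=11: ready={B,G,H} → run H
t=12: ready={B,G,H} → run H
t=13: ready={B,G,H} → run H
t=14: ready={B,G,H} → run H
t=15: ready={B,G} → run G
t=16: ready={B,G} → run G
t=17: ready={B,G} → run G
t=18: ready={B,G} → run G
t=19: ready={B,G} → run G
t=20: ready={B,G} → run G
t=21: ready={B} → run B
t=22: ready={B} → run B
t=23: (idle)
t=24: (idle)
t=25: (idle)
t=26: (idle)
t=27: (idle)
t=28: (idle)

running at tick 17 = G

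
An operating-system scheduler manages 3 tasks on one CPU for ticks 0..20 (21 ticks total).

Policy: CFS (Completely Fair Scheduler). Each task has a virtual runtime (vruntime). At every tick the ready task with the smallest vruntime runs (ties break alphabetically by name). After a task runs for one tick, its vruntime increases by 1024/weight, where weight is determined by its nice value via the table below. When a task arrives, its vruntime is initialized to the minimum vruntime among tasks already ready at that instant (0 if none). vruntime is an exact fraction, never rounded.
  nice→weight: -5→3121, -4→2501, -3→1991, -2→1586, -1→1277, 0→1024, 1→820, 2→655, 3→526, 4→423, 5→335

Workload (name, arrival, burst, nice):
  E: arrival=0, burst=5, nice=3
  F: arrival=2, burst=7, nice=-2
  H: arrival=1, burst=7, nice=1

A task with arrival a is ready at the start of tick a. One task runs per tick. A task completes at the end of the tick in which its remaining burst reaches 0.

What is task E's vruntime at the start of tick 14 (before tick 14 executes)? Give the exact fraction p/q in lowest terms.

vruntime(E, start of tick 14) = 1536/263

t=0: vr[E=0] → run E
t=1: vr[E=512/263 H=512/263] → run E
t=2: vr[E=1024/263 F=512/263 H=512/263] → run F
t=3: vr[E=1024/263 F=540672/208559 H=512/263] → run H
t=4: vr[E=1024/263 F=540672/208559 H=172288/53915] → run F
t=5: vr[E=1024/263 F=675328/208559 H=172288/53915] → run H
t=6: vr[E=1024/263 F=675328/208559 H=239616/53915] → run F
t=7: vr[E=1024/263 F=809984/208559 H=239616/53915] → run F
t=8: vr[E=1024/263 F=944640/208559 H=239616/53915] → run E
t=9: vr[E=1536/263 F=944640/208559 H=239616/53915] → run H
t=10: vr[E=1536/263 F=944640/208559 H=306944/53915] → run F
t=11: vr[E=1536/263 F=1079296/208559 H=306944/53915] → run F
t=12: vr[E=1536/263 F=1213952/208559 H=306944/53915] → run H
t=13: vr[E=1536/263 F=1213952/208559 H=374272/53915] → run F
t=14: vr[E=1536/263 H=374272/53915] → run E
t=15: vr[E=2048/263 H=374272/53915] → run H
t=16: vr[E=2048/263 H=88320/10783] → run E
t=17: vr[H=88320/10783] → run H
t=18: vr[H=508928/53915] → run H
t=19: (idle)
t=20: (idle)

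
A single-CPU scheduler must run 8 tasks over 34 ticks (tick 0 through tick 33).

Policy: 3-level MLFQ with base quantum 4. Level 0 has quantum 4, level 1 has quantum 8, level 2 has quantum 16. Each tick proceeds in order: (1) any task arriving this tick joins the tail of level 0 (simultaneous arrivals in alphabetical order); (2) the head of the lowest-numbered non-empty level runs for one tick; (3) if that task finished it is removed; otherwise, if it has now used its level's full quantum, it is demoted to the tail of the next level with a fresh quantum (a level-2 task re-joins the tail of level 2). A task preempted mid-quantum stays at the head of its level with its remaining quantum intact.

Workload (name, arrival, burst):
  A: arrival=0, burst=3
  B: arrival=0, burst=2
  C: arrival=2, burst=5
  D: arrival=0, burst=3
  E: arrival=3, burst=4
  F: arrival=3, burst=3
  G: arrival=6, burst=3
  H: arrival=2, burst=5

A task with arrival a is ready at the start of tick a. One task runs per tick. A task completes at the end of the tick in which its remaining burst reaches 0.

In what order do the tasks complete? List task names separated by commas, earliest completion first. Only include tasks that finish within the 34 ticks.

t=0: L0/L1/L2 = ABD/-/- → run A
t=1: L0/L1/L2 = ABD/-/- → run A
t=2: L0/L1/L2 = ABDCH/-/- → run A
t=3: L0/L1/L2 = BDCHEF/-/- → run B
t=4: L0/L1/L2 = BDCHEF/-/- → run B
t=5: L0/L1/L2 = DCHEF/-/- → run D
t=6: L0/L1/L2 = DCHEFG/-/- → run D
t=7: L0/L1/L2 = DCHEFG/-/- → run D
t=8: L0/L1/L2 = CHEFG/-/- → run C
t=9: L0/L1/L2 = CHEFG/-/- → run C
t=10: L0/L1/L2 = CHEFG/-/- → run C
t=11: L0/L1/L2 = CHEFG/-/- → run C
t=12: L0/L1/L2 = HEFG/C/- → run H
t=13: L0/L1/L2 = HEFG/C/- → run H
t=14: L0/L1/L2 = HEFG/C/- → run H
t=15: L0/L1/L2 = HEFG/C/- → run H
t=16: L0/L1/L2 = EFG/CH/- → run E
t=17: L0/L1/L2 = EFG/CH/- → run E
t=18: L0/L1/L2 = EFG/CH/- → run E
t=19: L0/L1/L2 = EFG/CH/- → run E
t=20: L0/L1/L2 = FG/CH/- → run F
t=21: L0/L1/L2 = FG/CH/- → run F
t=22: L0/L1/L2 = FG/CH/- → run F
t=23: L0/L1/L2 = G/CH/- → run G
t=24: L0/L1/L2 = G/CH/- → run G
t=25: L0/L1/L2 = G/CH/- → run G
t=26: L0/L1/L2 = -/CH/- → run C
t=27: L0/L1/L2 = -/H/- → run H
t=28: (idle)
t=29: (idle)
t=30: (idle)
t=31: (idle)
t=32: (idle)
t=33: (idle)

completion order = A, B, D, E, F, G, C, H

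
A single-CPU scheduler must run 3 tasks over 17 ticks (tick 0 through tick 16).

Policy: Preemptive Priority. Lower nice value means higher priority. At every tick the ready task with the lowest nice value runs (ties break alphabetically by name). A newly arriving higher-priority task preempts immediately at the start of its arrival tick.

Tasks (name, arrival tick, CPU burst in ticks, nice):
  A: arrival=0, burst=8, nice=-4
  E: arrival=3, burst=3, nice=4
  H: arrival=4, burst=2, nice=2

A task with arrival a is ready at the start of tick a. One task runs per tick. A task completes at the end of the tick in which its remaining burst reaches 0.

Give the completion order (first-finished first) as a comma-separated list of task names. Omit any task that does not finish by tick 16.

completion order = A, H, E

t=0: ready={A} → run A
t=1: ready={A} → run A
t=2: ready={A} → run A
t=3: ready={A,E} → run A
t=4: ready={A,E,H} → run A
t=5: ready={A,E,H} → run A
t=6: ready={A,E,H} → run A
t=7: ready={A,E,H} → run A
t=8: ready={E,H} → run H
t=9: ready={E,H} → run H
t=10: ready={E} → run E
t=11: ready={E} → run E
t=12: ready={E} → run E
t=13: (idle)
t=14: (idle)
t=15: (idle)
t=16: (idle)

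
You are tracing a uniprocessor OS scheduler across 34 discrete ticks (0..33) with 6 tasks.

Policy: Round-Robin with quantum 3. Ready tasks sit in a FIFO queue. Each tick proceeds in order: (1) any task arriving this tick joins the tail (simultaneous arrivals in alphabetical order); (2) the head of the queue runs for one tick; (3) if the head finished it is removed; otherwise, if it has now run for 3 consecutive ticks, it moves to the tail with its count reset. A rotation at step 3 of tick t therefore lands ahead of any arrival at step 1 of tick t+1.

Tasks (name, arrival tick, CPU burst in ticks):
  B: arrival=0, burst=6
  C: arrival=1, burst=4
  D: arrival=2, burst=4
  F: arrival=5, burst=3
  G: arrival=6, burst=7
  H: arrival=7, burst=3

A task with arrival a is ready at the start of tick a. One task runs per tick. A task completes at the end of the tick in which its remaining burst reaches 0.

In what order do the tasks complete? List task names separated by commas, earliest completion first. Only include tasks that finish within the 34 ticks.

completion order = B, F, C, H, D, G

t=0: queue=[B] q_used=0 → run B
t=1: queue=[B,C] q_used=1 → run B
t=2: queue=[B,C,D] q_used=2 → run B
t=3: queue=[C,D,B] q_used=0 → run C
t=4: queue=[C,D,B] q_used=1 → run C
t=5: queue=[C,D,B,F] q_used=2 → run C
t=6: queue=[D,B,F,C,G] q_used=0 → run D
t=7: queue=[D,B,F,C,G,H] q_used=1 → run D
t=8: queue=[D,B,F,C,G,H] q_used=2 → run D
t=9: queue=[B,F,C,G,H,D] q_used=0 → run B
t=10: queue=[B,F,C,G,H,D] q_used=1 → run B
t=11: queue=[B,F,C,G,H,D] q_used=2 → run B
t=12: queue=[F,C,G,H,D] q_used=0 → run F
t=13: queue=[F,C,G,H,D] q_used=1 → run F
t=14: queue=[F,C,G,H,D] q_used=2 → run F
t=15: queue=[C,G,H,D] q_used=0 → run C
t=16: queue=[G,H,D] q_used=0 → run G
t=17: queue=[G,H,D] q_used=1 → run G
t=18: queue=[G,H,D] q_used=2 → run G
t=19: queue=[H,D,G] q_used=0 → run H
t=20: queue=[H,D,G] q_used=1 → run H
t=21: queue=[H,D,G] q_used=2 → run H
t=22: queue=[D,G] q_used=0 → run D
t=23: queue=[G] q_used=0 → run G
t=24: queue=[G] q_used=1 → run G
t=25: queue=[G] q_used=2 → run G
t=26: queue=[G] q_used=0 → run G
t=27: (idle)
t=28: (idle)
t=29: (idle)
t=30: (idle)
t=31: (idle)
t=32: (idle)
t=33: (idle)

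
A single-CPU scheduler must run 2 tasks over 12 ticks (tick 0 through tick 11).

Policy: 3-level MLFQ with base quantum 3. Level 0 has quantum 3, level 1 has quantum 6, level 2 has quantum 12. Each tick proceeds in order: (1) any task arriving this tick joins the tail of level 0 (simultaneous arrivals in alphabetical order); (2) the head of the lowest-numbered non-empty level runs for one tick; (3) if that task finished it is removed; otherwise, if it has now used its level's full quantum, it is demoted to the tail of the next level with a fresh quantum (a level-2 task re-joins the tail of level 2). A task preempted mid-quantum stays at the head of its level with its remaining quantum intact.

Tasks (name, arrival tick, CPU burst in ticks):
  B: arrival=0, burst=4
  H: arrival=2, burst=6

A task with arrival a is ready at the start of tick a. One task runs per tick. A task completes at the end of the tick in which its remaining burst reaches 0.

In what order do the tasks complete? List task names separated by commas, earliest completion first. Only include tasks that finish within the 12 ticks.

t=0: L0/L1/L2 = B/-/- → run B
t=1: L0/L1/L2 = B/-/- → run B
t=2: L0/L1/L2 = BH/-/- → run B
t=3: L0/L1/L2 = H/B/- → run H
t=4: L0/L1/L2 = H/B/- → run H
t=5: L0/L1/L2 = H/B/- → run H
t=6: L0/L1/L2 = -/BH/- → run B
t=7: L0/L1/L2 = -/H/- → run H
t=8: L0/L1/L2 = -/H/- → run H
t=9: L0/L1/L2 = -/H/- → run H
t=10: (idle)
t=11: (idle)

completion order = B, H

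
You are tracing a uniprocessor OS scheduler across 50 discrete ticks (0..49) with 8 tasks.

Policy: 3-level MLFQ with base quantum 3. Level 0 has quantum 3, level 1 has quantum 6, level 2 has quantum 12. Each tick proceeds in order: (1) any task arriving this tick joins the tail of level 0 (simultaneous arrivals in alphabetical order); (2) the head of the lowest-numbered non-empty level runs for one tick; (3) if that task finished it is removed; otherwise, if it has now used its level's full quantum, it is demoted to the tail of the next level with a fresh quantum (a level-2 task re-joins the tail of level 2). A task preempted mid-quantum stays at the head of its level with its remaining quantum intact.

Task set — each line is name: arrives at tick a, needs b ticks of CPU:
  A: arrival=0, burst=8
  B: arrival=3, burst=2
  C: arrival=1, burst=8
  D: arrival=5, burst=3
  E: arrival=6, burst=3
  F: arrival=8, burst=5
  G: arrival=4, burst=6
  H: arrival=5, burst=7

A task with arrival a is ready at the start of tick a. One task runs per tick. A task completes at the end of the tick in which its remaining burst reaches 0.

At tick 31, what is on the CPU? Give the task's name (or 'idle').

t=0: L0/L1/L2 = A/-/- → run A
t=1: L0/L1/L2 = AC/-/- → run A
t=2: L0/L1/L2 = AC/-/- → run A
t=3: L0/L1/L2 = CB/A/- → run C
t=4: L0/L1/L2 = CBG/A/- → run C
t=5: L0/L1/L2 = CBGDH/A/- → run C
t=6: L0/L1/L2 = BGDHE/AC/- → run B
t=7: L0/L1/L2 = BGDHE/AC/- → run B
t=8: L0/L1/L2 = GDHEF/AC/- → run G
t=9: L0/L1/L2 = GDHEF/AC/- → run G
t=10: L0/L1/L2 = GDHEF/AC/- → run G
t=11: L0/L1/L2 = DHEF/ACG/- → run D
t=12: L0/L1/L2 = DHEF/ACG/- → run D
t=13: L0/L1/L2 = DHEF/ACG/- → run D
t=14: L0/L1/L2 = HEF/ACG/- → run H
t=15: L0/L1/L2 = HEF/ACG/- → run H
t=16: L0/L1/L2 = HEF/ACG/- → run H
t=17: L0/L1/L2 = EF/ACGH/- → run E
t=18: L0/L1/L2 = EF/ACGH/- → run E
t=19: L0/L1/L2 = EF/ACGH/- → run E
t=20: L0/L1/L2 = F/ACGH/- → run F
t=21: L0/L1/L2 = F/ACGH/- → run F
t=22: L0/L1/L2 = F/ACGH/- → run F
t=23: L0/L1/L2 = -/ACGHF/- → run A
t=24: L0/L1/L2 = -/ACGHF/- → run A
t=25: L0/L1/L2 = -/ACGHF/- → run A
t=26: L0/L1/L2 = -/ACGHF/- → run A
t=27: L0/L1/L2 = -/ACGHF/- → run A
t=28: L0/L1/L2 = -/CGHF/- → run C
t=29: L0/L1/L2 = -/CGHF/- → run C
t=30: L0/L1/L2 = -/CGHF/- → run C
t=31: L0/L1/L2 = -/CGHF/- → run C
t=32: L0/L1/L2 = -/CGHF/- → run C
t=33: L0/L1/L2 = -/GHF/- → run G
t=34: L0/L1/L2 = -/GHF/- → run G
t=35: L0/L1/L2 = -/GHF/- → run G
t=36: L0/L1/L2 = -/HF/- → run H
t=37: L0/L1/L2 = -/HF/- → run H
t=38: L0/L1/L2 = -/HF/- → run H
t=39: L0/L1/L2 = -/HF/- → run H
t=40: L0/L1/L2 = -/F/- → run F
t=41: L0/L1/L2 = -/F/- → run F
t=42: (idle)
t=43: (idle)
t=44: (idle)
t=45: (idle)
t=46: (idle)
t=47: (idle)
t=48: (idle)
t=49: (idle)

running at tick 31 = C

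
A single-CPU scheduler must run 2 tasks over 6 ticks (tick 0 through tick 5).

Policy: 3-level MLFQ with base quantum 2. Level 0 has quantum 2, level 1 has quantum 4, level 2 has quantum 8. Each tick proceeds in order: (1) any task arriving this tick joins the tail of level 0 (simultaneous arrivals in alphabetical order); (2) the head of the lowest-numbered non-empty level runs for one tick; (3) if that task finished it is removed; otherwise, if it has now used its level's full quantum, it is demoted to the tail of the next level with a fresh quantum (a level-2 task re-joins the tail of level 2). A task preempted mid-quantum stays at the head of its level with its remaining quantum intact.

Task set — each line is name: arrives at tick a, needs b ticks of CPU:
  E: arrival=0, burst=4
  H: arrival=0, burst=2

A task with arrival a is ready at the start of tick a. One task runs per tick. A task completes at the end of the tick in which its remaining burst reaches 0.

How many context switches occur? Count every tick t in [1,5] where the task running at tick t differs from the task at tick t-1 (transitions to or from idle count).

context switches = 2

t=0: L0/L1/L2 = EH/-/- → run E
t=1: L0/L1/L2 = EH/-/- → run E
t=2: L0/L1/L2 = H/E/- → run H
t=3: L0/L1/L2 = H/E/- → run H
t=4: L0/L1/L2 = -/E/- → run E
t=5: L0/L1/L2 = -/E/- → run E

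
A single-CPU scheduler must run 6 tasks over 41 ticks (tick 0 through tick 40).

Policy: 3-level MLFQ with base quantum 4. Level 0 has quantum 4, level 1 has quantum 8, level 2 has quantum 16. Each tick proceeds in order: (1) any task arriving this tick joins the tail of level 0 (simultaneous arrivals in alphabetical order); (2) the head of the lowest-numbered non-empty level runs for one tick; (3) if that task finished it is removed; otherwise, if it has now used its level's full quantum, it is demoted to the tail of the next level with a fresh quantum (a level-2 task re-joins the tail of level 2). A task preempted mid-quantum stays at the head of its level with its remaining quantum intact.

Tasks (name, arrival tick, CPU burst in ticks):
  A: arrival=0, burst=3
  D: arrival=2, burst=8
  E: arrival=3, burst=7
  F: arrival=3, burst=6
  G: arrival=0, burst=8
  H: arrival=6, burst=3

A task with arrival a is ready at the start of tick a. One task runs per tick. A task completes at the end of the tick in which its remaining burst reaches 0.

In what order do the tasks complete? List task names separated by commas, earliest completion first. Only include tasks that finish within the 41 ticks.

t=0: L0/L1/L2 = AG/-/- → run A
t=1: L0/L1/L2 = AG/-/- → run A
t=2: L0/L1/L2 = AGD/-/- → run A
t=3: L0/L1/L2 = GDEF/-/- → run G
t=4: L0/L1/L2 = GDEF/-/- → run G
t=5: L0/L1/L2 = GDEF/-/- → run G
t=6: L0/L1/L2 = GDEFH/-/- → run G
t=7: L0/L1/L2 = DEFH/G/- → run D
t=8: L0/L1/L2 = DEFH/G/- → run D
t=9: L0/L1/L2 = DEFH/G/- → run D
t=10: L0/L1/L2 = DEFH/G/- → run D
t=11: L0/L1/L2 = EFH/GD/- → run E
t=12: L0/L1/L2 = EFH/GD/- → run E
t=13: L0/L1/L2 = EFH/GD/- → run E
t=14: L0/L1/L2 = EFH/GD/- → run E
t=15: L0/L1/L2 = FH/GDE/- → run F
t=16: L0/L1/L2 = FH/GDE/- → run F
t=17: L0/L1/L2 = FH/GDE/- → run F
t=18: L0/L1/L2 = FH/GDE/- → run F
t=19: L0/L1/L2 = H/GDEF/- → run H
t=20: L0/L1/L2 = H/GDEF/- → run H
t=21: L0/L1/L2 = H/GDEF/- → run H
t=22: L0/L1/L2 = -/GDEF/- → run G
t=23: L0/L1/L2 = -/GDEF/- → run G
t=24: L0/L1/L2 = -/GDEF/- → run G
t=25: L0/L1/L2 = -/GDEF/- → run G
t=26: L0/L1/L2 = -/DEF/- → run D
t=27: L0/L1/L2 = -/DEF/- → run D
t=28: L0/L1/L2 = -/DEF/- → run D
t=29: L0/L1/L2 = -/DEF/- → run D
t=30: L0/L1/L2 = -/EF/- → run E
t=31: L0/L1/L2 = -/EF/- → run E
t=32: L0/L1/L2 = -/EF/- → run E
t=33: L0/L1/L2 = -/F/- → run F
t=34: L0/L1/L2 = -/F/- → run F
t=35: (idle)
t=36: (idle)
t=37: (idle)
t=38: (idle)
t=39: (idle)
t=40: (idle)

completion order = A, H, G, D, E, F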